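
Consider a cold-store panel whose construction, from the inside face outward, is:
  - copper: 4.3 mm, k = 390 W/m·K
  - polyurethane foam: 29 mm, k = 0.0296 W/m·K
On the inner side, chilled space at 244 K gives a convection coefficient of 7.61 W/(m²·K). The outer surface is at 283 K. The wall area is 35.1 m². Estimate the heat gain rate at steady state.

Q ≈ 1230 W

Thermal resistances in series:
R_inner film = 1/(h_i·A) = 1/(7.61×35.1) = 0.003744 K/W
R_copper = L/(kA) = 0.0043/(390×35.1) = 3.141×10^-7 K/W
R_polyurethane foam = L/(kA) = 0.029/(0.0296×35.1) = 0.02791 K/W
R_total = 0.03166 K/W
Q = ΔT / R_total = 39 / 0.03166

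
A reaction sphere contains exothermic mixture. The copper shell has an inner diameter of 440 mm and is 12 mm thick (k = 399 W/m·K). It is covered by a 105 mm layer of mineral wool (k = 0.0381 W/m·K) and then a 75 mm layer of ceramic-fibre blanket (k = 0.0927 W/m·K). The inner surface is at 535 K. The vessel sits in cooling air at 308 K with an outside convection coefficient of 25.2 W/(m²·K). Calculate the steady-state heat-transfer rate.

For a spherical shell R = (1/r₁ − 1/r₂)/(4πk); film R = 1/(h·4πr²). In series:
R_copper shell = (1/0.22 − 1/0.232)/(4π×399) = 4.689×10^-5 K/W
R_mineral wool = (1/0.232 − 1/0.337)/(4π×0.0381) = 2.805 K/W
R_ceramic-fibre blanket = (1/0.337 − 1/0.412)/(4π×0.0927) = 0.4637 K/W
R_outer film = 1/(h·4πr_o²) = 1/(25.2×4π×0.412²) = 0.0186 K/W
R_total = 3.287 K/W
Q = ΔT/R_total = 227/3.287

Q ≈ 69.1 W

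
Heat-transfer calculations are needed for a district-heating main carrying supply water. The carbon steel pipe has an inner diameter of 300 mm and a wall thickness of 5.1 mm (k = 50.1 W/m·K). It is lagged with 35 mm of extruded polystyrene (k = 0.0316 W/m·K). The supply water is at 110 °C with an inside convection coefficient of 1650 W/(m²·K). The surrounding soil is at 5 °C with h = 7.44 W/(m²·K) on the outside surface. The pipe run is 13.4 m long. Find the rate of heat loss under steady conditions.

Q ≈ 1240 W

Radial resistances (cylindrical: R_cond = ln(r_o/r_i)/(2πkL), R_conv = 1/(h·2πrL)):
R_inner film = 1/(h_i·2πr₁L) = 1/(1650×2π×0.15×13.4) = 4.799×10^-5 K/W
R_carbon steel pipe wall = ln(155.1/150)/(2π×50.1×13.4) = 7.926×10^-6 K/W
R_extruded polystyrene = ln(190.1/155.1)/(2π×0.0316×13.4) = 0.07648 K/W
R_outer film = 1/(h_o·2πr_oL) = 1/(7.44×2π×0.1901×13.4) = 0.008398 K/W
R_total = 0.08493 K/W
Q = ΔT/R_total = 105/0.08493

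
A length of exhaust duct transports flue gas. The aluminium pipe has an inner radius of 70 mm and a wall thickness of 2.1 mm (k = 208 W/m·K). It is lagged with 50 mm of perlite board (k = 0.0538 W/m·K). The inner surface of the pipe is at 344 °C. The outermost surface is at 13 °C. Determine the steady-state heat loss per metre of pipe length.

Per-layer cylindrical resistances, series-summed:
R_aluminium pipe wall = ln(72.1/70)/(2π×208×1) = 2.262×10^-5 K/W
R_perlite board = ln(122.1/72.1)/(2π×0.0538×1) = 1.558 K/W
R_total = 1.558 K/W
Q = ΔT/R_total = 331/1.558

q′ ≈ 212 W/m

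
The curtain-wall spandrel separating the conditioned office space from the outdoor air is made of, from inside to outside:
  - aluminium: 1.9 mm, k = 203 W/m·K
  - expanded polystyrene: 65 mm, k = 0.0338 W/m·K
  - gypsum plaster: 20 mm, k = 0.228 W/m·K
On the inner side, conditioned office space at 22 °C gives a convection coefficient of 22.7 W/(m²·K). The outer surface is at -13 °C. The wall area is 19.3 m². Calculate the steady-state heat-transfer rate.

Q ≈ 329 W

Thermal resistances in series:
R_inner film = 1/(h_i·A) = 1/(22.7×19.3) = 0.002283 K/W
R_aluminium = L/(kA) = 0.0019/(203×19.3) = 4.85×10^-7 K/W
R_expanded polystyrene = L/(kA) = 0.065/(0.0338×19.3) = 0.09964 K/W
R_gypsum plaster = L/(kA) = 0.02/(0.228×19.3) = 0.004545 K/W
R_total = 0.1065 K/W
Q = ΔT / R_total = 35 / 0.1065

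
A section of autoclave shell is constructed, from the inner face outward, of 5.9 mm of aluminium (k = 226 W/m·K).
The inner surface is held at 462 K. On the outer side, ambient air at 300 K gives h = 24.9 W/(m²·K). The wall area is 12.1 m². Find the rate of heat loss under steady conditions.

Q ≈ 48800 W

Model the wall as resistances in series:
R_aluminium = L/(kA) = 0.0059/(226×12.1) = 2.158×10^-6 K/W
R_outer film = 1/(h_o·A) = 1/(24.9×12.1) = 0.003319 K/W
R_total = 0.003321 K/W
Q = ΔT / R_total = 162 / 0.003321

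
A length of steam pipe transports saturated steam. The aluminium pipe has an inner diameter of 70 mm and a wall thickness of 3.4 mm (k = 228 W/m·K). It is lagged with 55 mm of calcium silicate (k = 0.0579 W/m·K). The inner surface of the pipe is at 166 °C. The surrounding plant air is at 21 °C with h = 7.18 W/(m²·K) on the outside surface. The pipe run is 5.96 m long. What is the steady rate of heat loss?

Q ≈ 322 W

For a radial system each layer contributes R = ln(r_out/r_in)/(2πkL); films add R = 1/(hA).
R_aluminium pipe wall = ln(38.4/35)/(2π×228×5.96) = 1.086×10^-5 K/W
R_calcium silicate = ln(93.4/38.4)/(2π×0.0579×5.96) = 0.4099 K/W
R_outer film = 1/(h_o·2πr_oL) = 1/(7.18×2π×0.0934×5.96) = 0.03982 K/W
R_total = 0.4498 K/W
Q = ΔT/R_total = 145/0.4498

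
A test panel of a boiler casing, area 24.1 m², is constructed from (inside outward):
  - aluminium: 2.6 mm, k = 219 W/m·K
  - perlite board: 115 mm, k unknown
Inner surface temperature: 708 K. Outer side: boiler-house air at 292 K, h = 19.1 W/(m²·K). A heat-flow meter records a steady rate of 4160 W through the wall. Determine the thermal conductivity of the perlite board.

k ≈ 0.0488 W/(m·K)

Treating each layer as a thermal resistance in series:
R_aluminium = L/(kA) = 0.0026/(219×24.1) = 4.926×10^-7 K/W
R_outer film = 1/(h_o·A) = 1/(19.1×24.1) = 0.002172 K/W
Sum of known resistances R_other = 0.002173 K/W
Total R = ΔT/Q = 416/4160 = 0.1 K/W
R_perlite board = R_total − R_other = 0.09783 K/W
k = L/(R·A) = 0.115/(0.09783×24.1)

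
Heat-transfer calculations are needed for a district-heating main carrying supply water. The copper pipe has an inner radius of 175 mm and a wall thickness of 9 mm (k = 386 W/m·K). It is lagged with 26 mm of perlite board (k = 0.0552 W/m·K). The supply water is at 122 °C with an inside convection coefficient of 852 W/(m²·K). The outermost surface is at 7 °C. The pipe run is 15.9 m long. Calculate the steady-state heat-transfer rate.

Q ≈ 4780 W

For a radial system each layer contributes R = ln(r_out/r_in)/(2πkL); films add R = 1/(hA).
R_inner film = 1/(h_i·2πr₁L) = 1/(852×2π×0.175×15.9) = 6.713×10^-5 K/W
R_copper pipe wall = ln(184/175)/(2π×386×15.9) = 1.3×10^-6 K/W
R_perlite board = ln(210/184)/(2π×0.0552×15.9) = 0.02397 K/W
R_total = 0.02404 K/W
Q = ΔT/R_total = 115/0.02404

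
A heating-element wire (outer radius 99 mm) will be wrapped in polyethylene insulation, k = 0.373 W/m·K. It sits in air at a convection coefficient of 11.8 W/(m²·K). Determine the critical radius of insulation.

r_cr ≈ 31.6 mm

For a cylinder r_cr = k/h = 0.373/11.8
r_cr = 31.6 mm; since the bare radius (99 mm) is above r_cr, any added insulation will reduce heat loss.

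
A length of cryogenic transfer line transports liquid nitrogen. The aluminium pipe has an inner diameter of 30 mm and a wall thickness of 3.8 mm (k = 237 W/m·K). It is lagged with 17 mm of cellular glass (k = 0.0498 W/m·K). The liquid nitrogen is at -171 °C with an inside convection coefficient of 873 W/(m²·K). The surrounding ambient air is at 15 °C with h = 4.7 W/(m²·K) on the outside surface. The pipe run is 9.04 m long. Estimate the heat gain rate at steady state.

Q ≈ 557 W

Treating each annulus and film as a series resistance:
R_inner film = 1/(h_i·2πr₁L) = 1/(873×2π×0.015×9.04) = 0.001344 K/W
R_aluminium pipe wall = ln(18.8/15)/(2π×237×9.04) = 1.677×10^-5 K/W
R_cellular glass = ln(35.8/18.8)/(2π×0.0498×9.04) = 0.2277 K/W
R_outer film = 1/(h_o·2πr_oL) = 1/(4.7×2π×0.0358×9.04) = 0.1046 K/W
R_total = 0.3337 K/W
Q = ΔT/R_total = 186/0.3337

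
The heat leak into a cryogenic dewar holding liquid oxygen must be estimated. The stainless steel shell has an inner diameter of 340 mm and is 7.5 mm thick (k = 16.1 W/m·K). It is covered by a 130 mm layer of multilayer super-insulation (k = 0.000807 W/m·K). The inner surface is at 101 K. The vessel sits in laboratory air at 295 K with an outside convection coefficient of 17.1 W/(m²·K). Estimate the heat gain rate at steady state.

Q ≈ 0.826 W

Spherical conduction: R = (1/r_in − 1/r_out)/(4πk) per layer; series-sum.
R_stainless steel shell = (1/0.17 − 1/0.1775)/(4π×16.1) = 0.001229 K/W
R_multilayer super-insulation = (1/0.1775 − 1/0.3075)/(4π×0.000807) = 234.9 K/W
R_outer film = 1/(h·4πr_o²) = 1/(17.1×4π×0.3075²) = 0.04922 K/W
R_total = 234.9 K/W
Q = ΔT/R_total = 194/234.9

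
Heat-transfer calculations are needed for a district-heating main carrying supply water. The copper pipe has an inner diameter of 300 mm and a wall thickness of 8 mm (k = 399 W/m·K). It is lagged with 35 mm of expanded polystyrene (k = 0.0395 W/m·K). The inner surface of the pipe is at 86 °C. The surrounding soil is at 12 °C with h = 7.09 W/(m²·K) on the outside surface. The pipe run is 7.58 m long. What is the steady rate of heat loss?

Treating each annulus and film as a series resistance:
R_copper pipe wall = ln(158/150)/(2π×399×7.58) = 2.734×10^-6 K/W
R_expanded polystyrene = ln(193/158)/(2π×0.0395×7.58) = 0.1064 K/W
R_outer film = 1/(h_o·2πr_oL) = 1/(7.09×2π×0.193×7.58) = 0.01534 K/W
R_total = 0.1217 K/W
Q = ΔT/R_total = 74/0.1217

Q ≈ 608 W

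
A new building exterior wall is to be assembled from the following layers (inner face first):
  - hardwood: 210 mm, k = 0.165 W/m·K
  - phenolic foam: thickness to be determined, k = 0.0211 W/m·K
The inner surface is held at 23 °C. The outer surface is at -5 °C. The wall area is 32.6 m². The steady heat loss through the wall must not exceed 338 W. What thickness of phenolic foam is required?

Treating each layer as a thermal resistance in series:
R_hardwood = L/(kA) = 0.21/(0.165×32.6) = 0.03904 K/W
Sum of the known resistances R_other = 0.03904 K/W
Required total resistance R_tot = ΔT/Q_allow = 28/338 = 0.08284 K/W
R_phenolic foam = R_tot − R_other = 0.0438 K/W
L = R·k·A = 0.0438×0.0211×32.6

L ≈ 30.1 mm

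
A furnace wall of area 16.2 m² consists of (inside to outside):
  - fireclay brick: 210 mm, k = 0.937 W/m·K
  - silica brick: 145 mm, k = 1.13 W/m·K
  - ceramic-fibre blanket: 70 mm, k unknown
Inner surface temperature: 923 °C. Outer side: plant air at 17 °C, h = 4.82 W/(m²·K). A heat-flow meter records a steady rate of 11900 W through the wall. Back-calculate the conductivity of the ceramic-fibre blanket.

Model the wall as resistances in series:
R_fireclay brick = L/(kA) = 0.21/(0.937×16.2) = 0.01383 K/W
R_silica brick = L/(kA) = 0.145/(1.13×16.2) = 0.007921 K/W
R_outer film = 1/(h_o·A) = 1/(4.82×16.2) = 0.01281 K/W
Sum of known resistances R_other = 0.03456 K/W
Total R = ΔT/Q = 906/11900 = 0.07613 K/W
R_ceramic-fibre blanket = R_total − R_other = 0.04157 K/W
k = L/(R·A) = 0.07/(0.04157×16.2)

k ≈ 0.104 W/(m·K)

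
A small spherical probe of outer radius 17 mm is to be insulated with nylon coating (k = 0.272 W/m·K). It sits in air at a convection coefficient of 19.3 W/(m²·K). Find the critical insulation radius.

r_cr ≈ 28.2 mm

For a sphere r_cr = 2k/h = 2×0.272/19.3
r_cr = 28.2 mm; since the bare radius (17 mm) is below r_cr, adding a thin layer of insulation will *increase* heat loss.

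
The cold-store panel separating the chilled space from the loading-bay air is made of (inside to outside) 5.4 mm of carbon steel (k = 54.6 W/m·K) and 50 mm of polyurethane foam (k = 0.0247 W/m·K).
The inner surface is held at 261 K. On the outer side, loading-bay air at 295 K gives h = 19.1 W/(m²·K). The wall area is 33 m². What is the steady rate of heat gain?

Model the wall as resistances in series:
R_carbon steel = L/(kA) = 0.0054/(54.6×33) = 2.997×10^-6 K/W
R_polyurethane foam = L/(kA) = 0.05/(0.0247×33) = 0.06134 K/W
R_outer film = 1/(h_o·A) = 1/(19.1×33) = 0.001587 K/W
R_total = 0.06293 K/W
Q = ΔT / R_total = 34 / 0.06293

Q ≈ 540 W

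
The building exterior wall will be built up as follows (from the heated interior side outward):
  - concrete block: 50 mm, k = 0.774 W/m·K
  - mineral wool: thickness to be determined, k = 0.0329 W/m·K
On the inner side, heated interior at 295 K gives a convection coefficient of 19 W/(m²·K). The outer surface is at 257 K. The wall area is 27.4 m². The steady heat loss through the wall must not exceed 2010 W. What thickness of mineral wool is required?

Using the resistance-network approach (series):
R_inner film = 1/(h_i·A) = 1/(19×27.4) = 0.001921 K/W
R_concrete block = L/(kA) = 0.05/(0.774×27.4) = 0.002358 K/W
Sum of the known resistances R_other = 0.004279 K/W
Required total resistance R_tot = ΔT/Q_allow = 38/2010 = 0.01891 K/W
R_mineral wool = R_tot − R_other = 0.01463 K/W
L = R·k·A = 0.01463×0.0329×27.4

L ≈ 13.2 mm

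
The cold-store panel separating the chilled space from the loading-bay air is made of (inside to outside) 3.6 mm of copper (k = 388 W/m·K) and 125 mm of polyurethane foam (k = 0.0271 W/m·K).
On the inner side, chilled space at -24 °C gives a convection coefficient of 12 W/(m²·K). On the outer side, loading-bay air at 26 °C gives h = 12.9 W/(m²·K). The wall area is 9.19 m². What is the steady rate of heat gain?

Q ≈ 96.3 W

Treating each layer as a thermal resistance in series:
R_inner film = 1/(h_i·A) = 1/(12×9.19) = 0.009068 K/W
R_copper = L/(kA) = 0.0036/(388×9.19) = 1.01×10^-6 K/W
R_polyurethane foam = L/(kA) = 0.125/(0.0271×9.19) = 0.5019 K/W
R_outer film = 1/(h_o·A) = 1/(12.9×9.19) = 0.008435 K/W
R_total = 0.5194 K/W
Q = ΔT / R_total = 50 / 0.5194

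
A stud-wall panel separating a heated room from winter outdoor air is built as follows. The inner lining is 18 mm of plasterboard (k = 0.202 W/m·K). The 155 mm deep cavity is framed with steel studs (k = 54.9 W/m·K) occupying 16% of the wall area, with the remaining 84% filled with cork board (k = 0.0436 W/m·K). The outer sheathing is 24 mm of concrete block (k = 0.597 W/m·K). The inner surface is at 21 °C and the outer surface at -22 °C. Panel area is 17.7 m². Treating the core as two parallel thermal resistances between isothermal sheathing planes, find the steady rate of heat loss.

Sheathing layers in series; stud and cavity paths in parallel between them.
R_inner = 0.018/(0.202×17.7) = 0.005034 K/W
R_stud  = 0.155/(54.9×0.16×17.7) = 9.969×10^-4 K/W
R_cav   = 0.155/(0.0436×0.84×17.7) = 0.2391 K/W
1/R_core = 1/R_stud + 1/R_cav → R_core = 9.928×10^-4 K/W
R_outer = 0.024/(0.597×17.7) = 0.002271 K/W
R_total = 0.008298 K/W
Q = ΔT/R_total = 43/0.008298

Q ≈ 5180 W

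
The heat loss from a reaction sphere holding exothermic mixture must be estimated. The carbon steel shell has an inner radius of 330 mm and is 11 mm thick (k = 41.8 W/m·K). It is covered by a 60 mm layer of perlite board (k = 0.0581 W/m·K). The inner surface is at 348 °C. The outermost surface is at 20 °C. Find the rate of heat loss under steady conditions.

For a spherical shell R = (1/r₁ − 1/r₂)/(4πk); film R = 1/(h·4πr²). In series:
R_carbon steel shell = (1/0.33 − 1/0.341)/(4π×41.8) = 1.861×10^-4 K/W
R_perlite board = (1/0.341 − 1/0.401)/(4π×0.0581) = 0.601 K/W
R_total = 0.6012 K/W
Q = ΔT/R_total = 328/0.6012

Q ≈ 546 W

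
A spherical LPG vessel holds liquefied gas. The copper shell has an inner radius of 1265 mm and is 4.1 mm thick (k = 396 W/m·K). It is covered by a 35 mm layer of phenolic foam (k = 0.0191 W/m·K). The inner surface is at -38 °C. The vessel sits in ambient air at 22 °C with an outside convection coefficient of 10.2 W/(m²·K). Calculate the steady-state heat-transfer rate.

Q ≈ 647 W

Radial (spherical) resistances in series:
R_copper shell = (1/1.265 − 1/1.2691)/(4π×396) = 5.132×10^-7 K/W
R_phenolic foam = (1/1.2691 − 1/1.3041)/(4π×0.0191) = 0.08811 K/W
R_outer film = 1/(h·4πr_o²) = 1/(10.2×4π×1.3041²) = 0.004587 K/W
R_total = 0.0927 K/W
Q = ΔT/R_total = 60/0.0927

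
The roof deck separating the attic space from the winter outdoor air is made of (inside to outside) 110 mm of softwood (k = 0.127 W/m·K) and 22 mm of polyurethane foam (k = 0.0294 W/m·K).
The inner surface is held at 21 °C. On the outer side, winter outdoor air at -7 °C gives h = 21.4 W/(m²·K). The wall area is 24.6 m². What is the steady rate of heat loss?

Q ≈ 415 W

Treating each layer as a thermal resistance in series:
R_softwood = L/(kA) = 0.11/(0.127×24.6) = 0.03521 K/W
R_polyurethane foam = L/(kA) = 0.022/(0.0294×24.6) = 0.03042 K/W
R_outer film = 1/(h_o·A) = 1/(21.4×24.6) = 0.0019 K/W
R_total = 0.06753 K/W
Q = ΔT / R_total = 28 / 0.06753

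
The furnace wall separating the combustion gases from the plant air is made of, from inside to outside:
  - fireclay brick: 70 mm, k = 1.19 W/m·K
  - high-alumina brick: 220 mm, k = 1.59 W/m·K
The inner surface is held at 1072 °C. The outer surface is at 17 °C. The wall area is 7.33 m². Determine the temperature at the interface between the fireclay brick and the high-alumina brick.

T ≈ 757 °C

Treating each layer as a thermal resistance in series:
R_fireclay brick = L/(kA) = 0.07/(1.19×7.33) = 0.008025 K/W
R_high-alumina brick = L/(kA) = 0.22/(1.59×7.33) = 0.01888 K/W
R_total = 0.0269 K/W;  Q = ΔT/R_total = 1055/0.0269 = 39220 W
T_interface = T_inner − Q·ΣR(inner→interface) = 1072 − 39200×0.008025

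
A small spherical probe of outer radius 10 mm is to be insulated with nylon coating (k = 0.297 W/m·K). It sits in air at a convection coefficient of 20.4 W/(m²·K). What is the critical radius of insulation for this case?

For a sphere r_cr = 2k/h = 2×0.297/20.4
r_cr = 29.1 mm; since the bare radius (10 mm) is below r_cr, adding a thin layer of insulation will *increase* heat loss.

r_cr ≈ 29.1 mm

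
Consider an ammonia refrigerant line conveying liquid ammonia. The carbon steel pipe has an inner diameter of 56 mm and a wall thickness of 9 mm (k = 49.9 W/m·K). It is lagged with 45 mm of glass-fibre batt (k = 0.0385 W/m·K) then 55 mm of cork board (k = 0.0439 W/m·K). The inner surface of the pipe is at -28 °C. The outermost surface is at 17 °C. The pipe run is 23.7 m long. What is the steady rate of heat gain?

For a radial system each layer contributes R = ln(r_out/r_in)/(2πkL); films add R = 1/(hA).
R_carbon steel pipe wall = ln(37/28)/(2π×49.9×23.7) = 3.751×10^-5 K/W
R_glass-fibre batt = ln(82/37)/(2π×0.0385×23.7) = 0.1388 K/W
R_cork board = ln(137/82)/(2π×0.0439×23.7) = 0.07851 K/W
R_total = 0.2174 K/W
Q = ΔT/R_total = 45/0.2174

Q ≈ 207 W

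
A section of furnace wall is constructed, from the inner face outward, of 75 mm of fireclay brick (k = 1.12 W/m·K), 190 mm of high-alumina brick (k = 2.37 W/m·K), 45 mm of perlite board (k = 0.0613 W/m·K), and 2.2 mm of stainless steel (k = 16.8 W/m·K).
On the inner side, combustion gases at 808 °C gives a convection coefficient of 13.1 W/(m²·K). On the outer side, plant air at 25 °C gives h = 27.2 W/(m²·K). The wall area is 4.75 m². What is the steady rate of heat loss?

Using the resistance-network approach (series):
R_inner film = 1/(h_i·A) = 1/(13.1×4.75) = 0.01607 K/W
R_fireclay brick = L/(kA) = 0.075/(1.12×4.75) = 0.0141 K/W
R_high-alumina brick = L/(kA) = 0.19/(2.37×4.75) = 0.01688 K/W
R_perlite board = L/(kA) = 0.045/(0.0613×4.75) = 0.1545 K/W
R_stainless steel = L/(kA) = 0.0022/(16.8×4.75) = 2.757×10^-5 K/W
R_outer film = 1/(h_o·A) = 1/(27.2×4.75) = 0.00774 K/W
R_total = 0.2094 K/W
Q = ΔT / R_total = 783 / 0.2094

Q ≈ 3740 W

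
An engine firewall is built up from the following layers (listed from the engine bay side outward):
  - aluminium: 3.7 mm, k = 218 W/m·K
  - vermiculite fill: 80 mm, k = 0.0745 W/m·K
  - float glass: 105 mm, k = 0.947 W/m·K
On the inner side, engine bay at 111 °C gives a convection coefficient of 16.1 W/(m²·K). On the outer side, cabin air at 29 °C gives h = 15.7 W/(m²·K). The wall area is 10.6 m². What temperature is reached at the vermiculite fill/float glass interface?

Thermal resistances in series:
R_inner film = 1/(h_i·A) = 1/(16.1×10.6) = 0.00586 K/W
R_aluminium = L/(kA) = 0.0037/(218×10.6) = 1.601×10^-6 K/W
R_vermiculite fill = L/(kA) = 0.08/(0.0745×10.6) = 0.1013 K/W
R_float glass = L/(kA) = 0.105/(0.947×10.6) = 0.01046 K/W
R_outer film = 1/(h_o·A) = 1/(15.7×10.6) = 0.006009 K/W
R_total = 0.1236 K/W;  Q = ΔT/R_total = 82/0.1236 = 663.2 W
T_interface = T_inner − Q·ΣR(inner→interface) = 111 − 663×0.1072

T ≈ 39.9 °C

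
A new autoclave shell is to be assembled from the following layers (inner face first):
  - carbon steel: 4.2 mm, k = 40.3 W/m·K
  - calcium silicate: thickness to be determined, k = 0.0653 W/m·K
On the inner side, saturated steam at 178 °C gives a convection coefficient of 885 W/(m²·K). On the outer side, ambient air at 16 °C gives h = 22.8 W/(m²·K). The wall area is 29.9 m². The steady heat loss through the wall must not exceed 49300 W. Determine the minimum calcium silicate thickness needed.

L ≈ 3.47 mm

Thermal resistances in series:
R_inner film = 1/(h_i·A) = 1/(885×29.9) = 3.779×10^-5 K/W
R_carbon steel = L/(kA) = 0.0042/(40.3×29.9) = 3.486×10^-6 K/W
R_outer film = 1/(h_o·A) = 1/(22.8×29.9) = 0.001467 K/W
Sum of the known resistances R_other = 0.001508 K/W
Required total resistance R_tot = ΔT/Q_allow = 162/49300 = 0.003286 K/W
R_calcium silicate = R_tot − R_other = 0.001778 K/W
L = R·k·A = 0.001778×0.0653×29.9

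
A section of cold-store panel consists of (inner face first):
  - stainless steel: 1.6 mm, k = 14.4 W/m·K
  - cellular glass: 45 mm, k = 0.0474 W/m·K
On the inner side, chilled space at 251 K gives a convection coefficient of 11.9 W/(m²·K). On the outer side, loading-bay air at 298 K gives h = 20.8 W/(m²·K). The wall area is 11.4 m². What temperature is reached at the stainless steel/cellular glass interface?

T ≈ 255 K

Treating each layer as a thermal resistance in series:
R_inner film = 1/(h_i·A) = 1/(11.9×11.4) = 0.007371 K/W
R_stainless steel = L/(kA) = 0.0016/(14.4×11.4) = 9.747×10^-6 K/W
R_cellular glass = L/(kA) = 0.045/(0.0474×11.4) = 0.08328 K/W
R_outer film = 1/(h_o·A) = 1/(20.8×11.4) = 0.004217 K/W
R_total = 0.09488 K/W;  Q = ΔT/R_total = 47/0.09488 = 495.4 W
T_interface = T_inner + Q·ΣR(inner→interface) = 251 + 495×0.007381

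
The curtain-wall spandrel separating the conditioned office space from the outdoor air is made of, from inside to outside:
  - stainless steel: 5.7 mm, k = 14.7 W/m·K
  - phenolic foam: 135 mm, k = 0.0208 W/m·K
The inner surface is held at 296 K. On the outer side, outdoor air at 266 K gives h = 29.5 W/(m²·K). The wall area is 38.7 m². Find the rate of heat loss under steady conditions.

Series thermal resistances:
R_stainless steel = L/(kA) = 0.0057/(14.7×38.7) = 1.002×10^-5 K/W
R_phenolic foam = L/(kA) = 0.135/(0.0208×38.7) = 0.1677 K/W
R_outer film = 1/(h_o·A) = 1/(29.5×38.7) = 8.759×10^-4 K/W
R_total = 0.1686 K/W
Q = ΔT / R_total = 30 / 0.1686

Q ≈ 178 W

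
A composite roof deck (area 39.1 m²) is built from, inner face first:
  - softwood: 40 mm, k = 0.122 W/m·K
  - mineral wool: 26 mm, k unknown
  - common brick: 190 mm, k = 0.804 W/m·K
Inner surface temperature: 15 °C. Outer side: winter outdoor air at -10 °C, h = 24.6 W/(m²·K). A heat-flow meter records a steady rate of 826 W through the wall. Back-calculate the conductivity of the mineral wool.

k ≈ 0.0449 W/(m·K)

Treating each layer as a thermal resistance in series:
R_softwood = L/(kA) = 0.04/(0.122×39.1) = 0.008385 K/W
R_common brick = L/(kA) = 0.19/(0.804×39.1) = 0.006044 K/W
R_outer film = 1/(h_o·A) = 1/(24.6×39.1) = 0.00104 K/W
Sum of known resistances R_other = 0.01547 K/W
Total R = ΔT/Q = 25/826 = 0.03027 K/W
R_mineral wool = R_total − R_other = 0.0148 K/W
k = L/(R·A) = 0.026/(0.0148×39.1)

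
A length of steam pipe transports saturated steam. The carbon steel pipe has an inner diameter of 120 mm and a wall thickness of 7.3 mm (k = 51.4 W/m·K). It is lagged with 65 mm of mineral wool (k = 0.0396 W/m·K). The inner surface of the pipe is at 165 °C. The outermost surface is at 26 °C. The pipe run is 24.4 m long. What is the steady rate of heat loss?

Cylindrical conduction, so R = ln(r₂/r₁)/(2πkL) per layer, in series:
R_carbon steel pipe wall = ln(67.3/60)/(2π×51.4×24.4) = 1.457×10^-5 K/W
R_mineral wool = ln(132.3/67.3)/(2π×0.0396×24.4) = 0.1113 K/W
R_total = 0.1113 K/W
Q = ΔT/R_total = 139/0.1113

Q ≈ 1250 W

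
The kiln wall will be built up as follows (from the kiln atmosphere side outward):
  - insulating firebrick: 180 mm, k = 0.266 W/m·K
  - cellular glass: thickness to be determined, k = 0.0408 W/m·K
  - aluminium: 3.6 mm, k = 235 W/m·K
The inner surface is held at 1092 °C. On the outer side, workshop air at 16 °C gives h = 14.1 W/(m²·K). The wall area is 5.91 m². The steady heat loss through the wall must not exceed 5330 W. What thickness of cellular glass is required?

L ≈ 18.2 mm

Treating each layer as a thermal resistance in series:
R_insulating firebrick = L/(kA) = 0.18/(0.266×5.91) = 0.1145 K/W
R_aluminium = L/(kA) = 0.0036/(235×5.91) = 2.592×10^-6 K/W
R_outer film = 1/(h_o·A) = 1/(14.1×5.91) = 0.012 K/W
Sum of the known resistances R_other = 0.1265 K/W
Required total resistance R_tot = ΔT/Q_allow = 1076/5330 = 0.2019 K/W
R_cellular glass = R_tot − R_other = 0.07537 K/W
L = R·k·A = 0.07537×0.0408×5.91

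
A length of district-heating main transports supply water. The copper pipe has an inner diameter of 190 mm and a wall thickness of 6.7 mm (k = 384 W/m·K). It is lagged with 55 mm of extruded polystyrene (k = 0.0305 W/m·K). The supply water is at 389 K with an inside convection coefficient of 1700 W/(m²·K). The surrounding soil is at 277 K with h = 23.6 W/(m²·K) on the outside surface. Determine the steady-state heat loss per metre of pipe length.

For a radial system each layer contributes R = ln(r_out/r_in)/(2πkL); films add R = 1/(hA).
R_inner film = 1/(h_i·2πr₁L) = 1/(1700×2π×0.095×1) = 9.855×10^-4 K/W
R_copper pipe wall = ln(101.7/95)/(2π×384×1) = 2.825×10^-5 K/W
R_extruded polystyrene = ln(156.7/101.7)/(2π×0.0305×1) = 2.256 K/W
R_outer film = 1/(h_o·2πr_oL) = 1/(23.6×2π×0.1567×1) = 0.04304 K/W
R_total = 2.3 K/W
Q = ΔT/R_total = 112/2.3

q′ ≈ 48.7 W/m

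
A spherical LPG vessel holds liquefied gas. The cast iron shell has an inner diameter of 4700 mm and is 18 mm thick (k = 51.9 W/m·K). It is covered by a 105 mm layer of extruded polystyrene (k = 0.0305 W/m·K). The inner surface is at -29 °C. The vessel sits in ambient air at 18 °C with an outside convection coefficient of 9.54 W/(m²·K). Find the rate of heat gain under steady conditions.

Q ≈ 976 W

Radial (spherical) resistances in series:
R_cast iron shell = (1/2.35 − 1/2.368)/(4π×51.9) = 4.96×10^-6 K/W
R_extruded polystyrene = (1/2.368 − 1/2.473)/(4π×0.0305) = 0.04678 K/W
R_outer film = 1/(h·4πr_o²) = 1/(9.54×4π×2.473²) = 0.001364 K/W
R_total = 0.04815 K/W
Q = ΔT/R_total = 47/0.04815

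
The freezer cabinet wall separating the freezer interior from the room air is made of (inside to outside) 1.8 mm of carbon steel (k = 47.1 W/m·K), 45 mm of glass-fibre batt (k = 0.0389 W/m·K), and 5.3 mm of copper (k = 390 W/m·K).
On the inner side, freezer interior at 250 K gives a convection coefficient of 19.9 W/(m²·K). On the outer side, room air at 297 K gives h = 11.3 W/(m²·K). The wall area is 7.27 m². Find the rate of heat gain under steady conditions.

Q ≈ 264 W

Treating each layer as a thermal resistance in series:
R_inner film = 1/(h_i·A) = 1/(19.9×7.27) = 0.006912 K/W
R_carbon steel = L/(kA) = 0.0018/(47.1×7.27) = 5.257×10^-6 K/W
R_glass-fibre batt = L/(kA) = 0.045/(0.0389×7.27) = 0.1591 K/W
R_copper = L/(kA) = 0.0053/(390×7.27) = 1.869×10^-6 K/W
R_outer film = 1/(h_o·A) = 1/(11.3×7.27) = 0.01217 K/W
R_total = 0.1782 K/W
Q = ΔT / R_total = 47 / 0.1782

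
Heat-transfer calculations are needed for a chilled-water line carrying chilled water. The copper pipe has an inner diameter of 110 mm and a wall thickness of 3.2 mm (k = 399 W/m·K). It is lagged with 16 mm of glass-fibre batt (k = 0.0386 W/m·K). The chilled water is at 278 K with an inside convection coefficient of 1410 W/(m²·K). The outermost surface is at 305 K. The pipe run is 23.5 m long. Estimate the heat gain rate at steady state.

Q ≈ 632 W

Radial resistances (cylindrical: R_cond = ln(r_o/r_i)/(2πkL), R_conv = 1/(h·2πrL)):
R_inner film = 1/(h_i·2πr₁L) = 1/(1410×2π×0.055×23.5) = 8.733×10^-5 K/W
R_copper pipe wall = ln(58.2/55)/(2π×399×23.5) = 9.599×10^-7 K/W
R_glass-fibre batt = ln(74.2/58.2)/(2π×0.0386×23.5) = 0.04261 K/W
R_total = 0.0427 K/W
Q = ΔT/R_total = 27/0.0427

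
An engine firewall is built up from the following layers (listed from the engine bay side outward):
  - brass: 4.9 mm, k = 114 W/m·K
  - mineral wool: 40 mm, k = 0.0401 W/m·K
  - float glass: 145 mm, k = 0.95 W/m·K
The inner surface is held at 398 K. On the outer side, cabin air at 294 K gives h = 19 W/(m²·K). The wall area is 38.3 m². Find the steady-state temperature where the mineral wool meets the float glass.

T ≈ 312 K

Thermal resistances in series:
R_brass = L/(kA) = 0.0049/(114×38.3) = 1.122×10^-6 K/W
R_mineral wool = L/(kA) = 0.04/(0.0401×38.3) = 0.02604 K/W
R_float glass = L/(kA) = 0.145/(0.95×38.3) = 0.003985 K/W
R_outer film = 1/(h_o·A) = 1/(19×38.3) = 0.001374 K/W
R_total = 0.03141 K/W;  Q = ΔT/R_total = 104/0.03141 = 3312 W
T_interface = T_inner − Q·ΣR(inner→interface) = 398 − 3310×0.02605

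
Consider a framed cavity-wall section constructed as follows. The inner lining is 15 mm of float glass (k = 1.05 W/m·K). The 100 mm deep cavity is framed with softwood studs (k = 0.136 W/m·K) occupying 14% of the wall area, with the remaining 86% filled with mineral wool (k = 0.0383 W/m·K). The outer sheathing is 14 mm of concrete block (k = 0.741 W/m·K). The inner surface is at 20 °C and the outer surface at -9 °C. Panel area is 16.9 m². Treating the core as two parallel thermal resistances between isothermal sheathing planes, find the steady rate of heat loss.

Q ≈ 250 W

Sheathing layers in series; stud and cavity paths in parallel between them.
R_inner = 0.015/(1.05×16.9) = 8.453×10^-4 K/W
R_stud  = 0.1/(0.136×0.14×16.9) = 0.3108 K/W
R_cav   = 0.1/(0.0383×0.86×16.9) = 0.1796 K/W
1/R_core = 1/R_stud + 1/R_cav → R_core = 0.1138 K/W
R_outer = 0.014/(0.741×16.9) = 0.001118 K/W
R_total = 0.1158 K/W
Q = ΔT/R_total = 29/0.1158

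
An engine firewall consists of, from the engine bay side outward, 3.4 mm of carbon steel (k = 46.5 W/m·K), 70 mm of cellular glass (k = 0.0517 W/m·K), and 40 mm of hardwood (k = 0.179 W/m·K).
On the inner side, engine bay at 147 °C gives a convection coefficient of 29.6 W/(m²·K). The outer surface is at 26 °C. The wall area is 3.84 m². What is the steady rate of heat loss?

Treating each layer as a thermal resistance in series:
R_inner film = 1/(h_i·A) = 1/(29.6×3.84) = 0.008798 K/W
R_carbon steel = L/(kA) = 0.0034/(46.5×3.84) = 1.904×10^-5 K/W
R_cellular glass = L/(kA) = 0.07/(0.0517×3.84) = 0.3526 K/W
R_hardwood = L/(kA) = 0.04/(0.179×3.84) = 0.05819 K/W
R_total = 0.4196 K/W
Q = ΔT / R_total = 121 / 0.4196

Q ≈ 288 W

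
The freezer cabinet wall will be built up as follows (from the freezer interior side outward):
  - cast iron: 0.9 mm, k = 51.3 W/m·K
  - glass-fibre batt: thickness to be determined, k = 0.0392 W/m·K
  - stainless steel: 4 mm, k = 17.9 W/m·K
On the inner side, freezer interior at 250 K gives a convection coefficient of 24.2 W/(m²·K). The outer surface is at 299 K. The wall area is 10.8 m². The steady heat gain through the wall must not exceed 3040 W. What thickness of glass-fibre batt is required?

L ≈ 5.19 mm

Using the resistance-network approach (series):
R_inner film = 1/(h_i·A) = 1/(24.2×10.8) = 0.003826 K/W
R_cast iron = L/(kA) = 0.0009/(51.3×10.8) = 1.624×10^-6 K/W
R_stainless steel = L/(kA) = 0.004/(17.9×10.8) = 2.069×10^-5 K/W
Sum of the known resistances R_other = 0.003848 K/W
Required total resistance R_tot = ΔT/Q_allow = 49/3040 = 0.01612 K/W
R_glass-fibre batt = R_tot − R_other = 0.01227 K/W
L = R·k·A = 0.01227×0.0392×10.8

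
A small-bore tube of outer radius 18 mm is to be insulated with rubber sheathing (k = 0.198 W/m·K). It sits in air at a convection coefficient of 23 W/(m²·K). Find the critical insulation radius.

r_cr ≈ 8.61 mm

For a cylinder r_cr = k/h = 0.198/23
r_cr = 8.61 mm; since the bare radius (18 mm) is above r_cr, any added insulation will reduce heat loss.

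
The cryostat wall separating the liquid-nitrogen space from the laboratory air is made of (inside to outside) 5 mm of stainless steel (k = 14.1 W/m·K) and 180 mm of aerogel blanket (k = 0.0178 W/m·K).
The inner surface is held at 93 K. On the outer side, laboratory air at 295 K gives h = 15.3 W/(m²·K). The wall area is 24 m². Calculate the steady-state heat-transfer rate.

Q ≈ 476 W

Series thermal resistances:
R_stainless steel = L/(kA) = 0.005/(14.1×24) = 1.478×10^-5 K/W
R_aerogel blanket = L/(kA) = 0.18/(0.0178×24) = 0.4213 K/W
R_outer film = 1/(h_o·A) = 1/(15.3×24) = 0.002723 K/W
R_total = 0.4241 K/W
Q = ΔT / R_total = 202 / 0.4241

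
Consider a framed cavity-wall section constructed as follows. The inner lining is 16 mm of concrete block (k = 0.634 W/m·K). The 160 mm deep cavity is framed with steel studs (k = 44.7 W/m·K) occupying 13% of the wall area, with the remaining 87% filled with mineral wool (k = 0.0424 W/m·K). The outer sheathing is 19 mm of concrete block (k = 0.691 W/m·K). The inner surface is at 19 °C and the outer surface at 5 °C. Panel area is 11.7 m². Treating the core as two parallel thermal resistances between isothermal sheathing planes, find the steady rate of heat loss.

Q ≈ 2050 W

Sheathing layers in series; stud and cavity paths in parallel between them.
R_inner = 0.016/(0.634×11.7) = 0.002157 K/W
R_stud  = 0.16/(44.7×0.13×11.7) = 0.002353 K/W
R_cav   = 0.16/(0.0424×0.87×11.7) = 0.3707 K/W
1/R_core = 1/R_stud + 1/R_cav → R_core = 0.002338 K/W
R_outer = 0.019/(0.691×11.7) = 0.00235 K/W
R_total = 0.006846 K/W
Q = ΔT/R_total = 14/0.006846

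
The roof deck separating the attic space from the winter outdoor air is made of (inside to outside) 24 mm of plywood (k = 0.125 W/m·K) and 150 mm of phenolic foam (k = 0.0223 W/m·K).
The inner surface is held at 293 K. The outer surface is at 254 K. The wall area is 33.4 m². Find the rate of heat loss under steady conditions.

Q ≈ 188 W

Model the wall as resistances in series:
R_plywood = L/(kA) = 0.024/(0.125×33.4) = 0.005749 K/W
R_phenolic foam = L/(kA) = 0.15/(0.0223×33.4) = 0.2014 K/W
R_total = 0.2071 K/W
Q = ΔT / R_total = 39 / 0.2071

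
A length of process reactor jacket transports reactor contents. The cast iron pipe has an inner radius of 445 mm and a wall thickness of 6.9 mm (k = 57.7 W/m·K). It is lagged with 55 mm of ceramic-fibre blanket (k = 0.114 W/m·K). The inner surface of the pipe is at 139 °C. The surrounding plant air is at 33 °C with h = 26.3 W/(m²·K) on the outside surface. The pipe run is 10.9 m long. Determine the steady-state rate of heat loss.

For a radial system each layer contributes R = ln(r_out/r_in)/(2πkL); films add R = 1/(hA).
R_cast iron pipe wall = ln(451.9/445)/(2π×57.7×10.9) = 3.894×10^-6 K/W
R_ceramic-fibre blanket = ln(506.9/451.9)/(2π×0.114×10.9) = 0.01471 K/W
R_outer film = 1/(h_o·2πr_oL) = 1/(26.3×2π×0.5069×10.9) = 0.001095 K/W
R_total = 0.01581 K/W
Q = ΔT/R_total = 106/0.01581

Q ≈ 6700 W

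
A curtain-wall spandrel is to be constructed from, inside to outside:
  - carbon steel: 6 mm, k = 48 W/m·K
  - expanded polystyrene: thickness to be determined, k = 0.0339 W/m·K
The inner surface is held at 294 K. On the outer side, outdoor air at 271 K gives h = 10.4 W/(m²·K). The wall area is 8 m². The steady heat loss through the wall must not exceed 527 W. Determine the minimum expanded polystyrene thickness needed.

L ≈ 8.57 mm

Model the wall as resistances in series:
R_carbon steel = L/(kA) = 0.006/(48×8) = 1.562×10^-5 K/W
R_outer film = 1/(h_o·A) = 1/(10.4×8) = 0.01202 K/W
Sum of the known resistances R_other = 0.01203 K/W
Required total resistance R_tot = ΔT/Q_allow = 23/527 = 0.04364 K/W
R_expanded polystyrene = R_tot − R_other = 0.03161 K/W
L = R·k·A = 0.03161×0.0339×8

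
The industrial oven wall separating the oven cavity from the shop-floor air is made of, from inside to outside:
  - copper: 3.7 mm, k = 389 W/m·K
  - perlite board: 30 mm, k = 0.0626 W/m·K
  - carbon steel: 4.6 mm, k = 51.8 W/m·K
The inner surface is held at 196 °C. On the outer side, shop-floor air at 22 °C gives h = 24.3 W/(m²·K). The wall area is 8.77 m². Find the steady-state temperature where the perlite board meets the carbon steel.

Treating each layer as a thermal resistance in series:
R_copper = L/(kA) = 0.0037/(389×8.77) = 1.085×10^-6 K/W
R_perlite board = L/(kA) = 0.03/(0.0626×8.77) = 0.05464 K/W
R_carbon steel = L/(kA) = 0.0046/(51.8×8.77) = 1.013×10^-5 K/W
R_outer film = 1/(h_o·A) = 1/(24.3×8.77) = 0.004692 K/W
R_total = 0.05935 K/W;  Q = ΔT/R_total = 174/0.05935 = 2932 W
T_interface = T_inner − Q·ΣR(inner→interface) = 196 − 2930×0.05465

T ≈ 35.8 °C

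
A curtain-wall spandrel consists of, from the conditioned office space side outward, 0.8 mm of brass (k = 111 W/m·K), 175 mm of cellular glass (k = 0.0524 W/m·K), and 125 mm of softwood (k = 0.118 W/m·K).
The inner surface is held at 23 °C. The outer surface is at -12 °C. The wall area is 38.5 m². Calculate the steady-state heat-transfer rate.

Series thermal resistances:
R_brass = L/(kA) = 0.0008/(111×38.5) = 1.872×10^-7 K/W
R_cellular glass = L/(kA) = 0.175/(0.0524×38.5) = 0.08675 K/W
R_softwood = L/(kA) = 0.125/(0.118×38.5) = 0.02751 K/W
R_total = 0.1143 K/W
Q = ΔT / R_total = 35 / 0.1143

Q ≈ 306 W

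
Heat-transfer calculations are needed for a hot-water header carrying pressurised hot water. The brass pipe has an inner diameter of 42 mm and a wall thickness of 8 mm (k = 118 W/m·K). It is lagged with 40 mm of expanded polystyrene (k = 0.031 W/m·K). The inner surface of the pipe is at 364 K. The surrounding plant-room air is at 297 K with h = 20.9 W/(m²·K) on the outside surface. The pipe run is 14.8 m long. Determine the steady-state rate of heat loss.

Radial resistances (cylindrical: R_cond = ln(r_o/r_i)/(2πkL), R_conv = 1/(h·2πrL)):
R_brass pipe wall = ln(29/21)/(2π×118×14.8) = 2.942×10^-5 K/W
R_expanded polystyrene = ln(69/29)/(2π×0.031×14.8) = 0.3007 K/W
R_outer film = 1/(h_o·2πr_oL) = 1/(20.9×2π×0.069×14.8) = 0.007457 K/W
R_total = 0.3082 K/W
Q = ΔT/R_total = 67/0.3082

Q ≈ 217 W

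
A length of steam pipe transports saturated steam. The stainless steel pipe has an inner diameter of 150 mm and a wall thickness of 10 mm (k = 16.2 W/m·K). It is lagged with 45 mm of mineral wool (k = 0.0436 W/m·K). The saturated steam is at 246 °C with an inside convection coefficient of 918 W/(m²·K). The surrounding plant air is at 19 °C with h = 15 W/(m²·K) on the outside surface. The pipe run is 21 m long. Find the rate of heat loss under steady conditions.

Q ≈ 2910 W

Per-layer cylindrical resistances, series-summed:
R_inner film = 1/(h_i·2πr₁L) = 1/(918×2π×0.075×21) = 1.101×10^-4 K/W
R_stainless steel pipe wall = ln(85/75)/(2π×16.2×21) = 5.855×10^-5 K/W
R_mineral wool = ln(130/85)/(2π×0.0436×21) = 0.07386 K/W
R_outer film = 1/(h_o·2πr_oL) = 1/(15×2π×0.13×21) = 0.003887 K/W
R_total = 0.07791 K/W
Q = ΔT/R_total = 227/0.07791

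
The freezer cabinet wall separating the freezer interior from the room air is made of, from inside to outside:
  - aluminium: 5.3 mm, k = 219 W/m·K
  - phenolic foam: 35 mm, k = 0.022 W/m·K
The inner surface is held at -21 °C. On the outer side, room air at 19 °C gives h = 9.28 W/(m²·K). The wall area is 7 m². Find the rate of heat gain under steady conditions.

Using the resistance-network approach (series):
R_aluminium = L/(kA) = 0.0053/(219×7) = 3.457×10^-6 K/W
R_phenolic foam = L/(kA) = 0.035/(0.022×7) = 0.2273 K/W
R_outer film = 1/(h_o·A) = 1/(9.28×7) = 0.01539 K/W
R_total = 0.2427 K/W
Q = ΔT / R_total = 40 / 0.2427

Q ≈ 165 W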